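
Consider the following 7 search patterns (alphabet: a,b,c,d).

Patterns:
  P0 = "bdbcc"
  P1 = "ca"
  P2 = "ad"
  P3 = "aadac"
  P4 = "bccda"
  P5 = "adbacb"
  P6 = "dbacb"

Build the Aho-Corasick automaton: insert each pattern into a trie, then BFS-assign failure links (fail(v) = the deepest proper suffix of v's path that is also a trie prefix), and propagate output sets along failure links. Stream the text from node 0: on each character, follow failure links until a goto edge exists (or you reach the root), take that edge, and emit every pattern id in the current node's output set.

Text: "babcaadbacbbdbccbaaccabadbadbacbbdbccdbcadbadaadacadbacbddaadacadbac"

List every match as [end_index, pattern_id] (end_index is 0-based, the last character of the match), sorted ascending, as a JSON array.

Build automaton:
Trie nodes:
  0='ε' goto a→8 b→1 c→6 d→22
  1='b' goto c→14 d→2
  2='bd' goto b→3
  3='bdb' goto c→4
  4='bdbc' goto c→5
  5='bdbcc' goto ·  [P0 ends]
  6='c' goto a→7
  7='ca' goto ·  [P1 ends]
  8='a' goto a→10 d→9
  9='ad' goto b→18  [P2 ends]
  10='aa' goto d→11
  11='aad' goto a→12
  12='aada' goto c→13
  13='aadac' goto ·  [P3 ends]
  14='bc' goto c→15
  15='bcc' goto d→16
  16='bccd' goto a→17
  17='bccda' goto ·  [P4 ends]
  18='adb' goto a→19
  19='adba' goto c→20
  20='adbac' goto b→21
  21='adbacb' goto ·  [P5 ends]
  22='d' goto b→23
  23='db' goto a→24
  24='dba' goto c→25
  25='dbac' goto b→26
  26='dbacb' goto ·  [P6 ends]

Failure links (BFS by depth):
  n1('b'): parent n0 fail=0; on 'b' 0 → fail=0;  out ∅∪∅=∅
  n6('c'): parent n0 fail=0; on 'c' 0 → fail=0;  out ∅∪∅=∅
  n8('a'): parent n0 fail=0; on 'a' 0 → fail=0;  out ∅∪∅=∅
  n22('d'): parent n0 fail=0; on 'd' 0 → fail=0;  out ∅∪∅=∅
  n2('bd'): parent n1 fail=0; on 'd' 0 → fail=22;  out ∅∪∅=∅
  n7('ca'): parent n6 fail=0; on 'a' 0 → fail=8;  out {1}∪∅={1}
  n9('ad'): parent n8 fail=0; on 'd' 0 → fail=22;  out {2}∪∅={2}
  n10('aa'): parent n8 fail=0; on 'a' 0 → fail=8;  out ∅∪∅=∅
  n14('bc'): parent n1 fail=0; on 'c' 0 → fail=6;  out ∅∪∅=∅
  n23('db'): parent n22 fail=0; on 'b' 0 → fail=1;  out ∅∪∅=∅
  n3('bdb'): parent n2 fail=22; on 'b' 22 → fail=23;  out ∅∪∅=∅
  n11('aad'): parent n10 fail=8; on 'd' 8 → fail=9;  out ∅∪{2}={2}
  n15('bcc'): parent n14 fail=6; on 'c' 6→0 → fail=6;  out ∅∪∅=∅
  n18('adb'): parent n9 fail=22; on 'b' 22 → fail=23;  out ∅∪∅=∅
  n24('dba'): parent n23 fail=1; on 'a' 1→0 → fail=8;  out ∅∪∅=∅
  n4('bdbc'): parent n3 fail=23; on 'c' 23→1 → fail=14;  out ∅∪∅=∅
  n12('aada'): parent n11 fail=9; on 'a' 9→22→0 → fail=8;  out ∅∪∅=∅
  n16('bccd'): parent n15 fail=6; on 'd' 6→0 → fail=22;  out ∅∪∅=∅
  n19('adba'): parent n18 fail=23; on 'a' 23 → fail=24;  out ∅∪∅=∅
  n25('dbac'): parent n24 fail=8; on 'c' 8→0 → fail=6;  out ∅∪∅=∅
  n5('bdbcc'): parent n4 fail=14; on 'c' 14 → fail=15;  out {0}∪∅={0}
  n13('aadac'): parent n12 fail=8; on 'c' 8→0 → fail=6;  out {3}∪∅={3}
  n17('bccda'): parent n16 fail=22; on 'a' 22→0 → fail=8;  out {4}∪∅={4}
  n20('adbac'): parent n19 fail=24; on 'c' 24 → fail=25;  out ∅∪∅=∅
  n26('dbacb'): parent n25 fail=6; on 'b' 6→0 → fail=1;  out {6}∪∅={6}
  n21('adbacb'): parent n20 fail=25; on 'b' 25 → fail=26;  out {5}∪{6}={5,6}

Scan:
pos 0 'b': at 1
pos 1 'a': at 8 (fail-walked)
pos 2 'b': at 1 (fail-walked)
pos 3 'c': at 14
pos 4 'a': at 7 (fail-walked)  ** P1@[3:4]
pos 5 'a': at 10 (fail-walked)
pos 6 'd': at 11  ** P2@[5:6]
pos 7 'b': at 18 (fail-walked)
pos 8 'a': at 19
pos 9 'c': at 20
pos 10 'b': at 21  ** P5@[5:10],P6@[6:10]
pos 11 'b': at 1 (fail-walked)
pos 12 'd': at 2
pos 13 'b': at 3
pos 14 'c': at 4
pos 15 'c': at 5  ** P0@[11:15]
pos 16 'b': at 1 (fail-walked)
pos 17 'a': at 8 (fail-walked)
pos 18 'a': at 10
pos 19 'c': at 6 (fail-walked)
pos 20 'c': at 6 (fail-walked)
pos 21 'a': at 7  ** P1@[20:21]
pos 22 'b': at 1 (fail-walked)
pos 23 'a': at 8 (fail-walked)
pos 24 'd': at 9  ** P2@[23:24]
pos 25 'b': at 18
pos 26 'a': at 19
pos 27 'd': at 9 (fail-walked)  ** P2@[26:27]
pos 28 'b': at 18
pos 29 'a': at 19
pos 30 'c': at 20
pos 31 'b': at 21  ** P5@[26:31],P6@[27:31]
pos 32 'b': at 1 (fail-walked)
pos 33 'd': at 2
pos 34 'b': at 3
pos 35 'c': at 4
pos 36 'c': at 5  ** P0@[32:36]
pos 37 'd': at 16 (fail-walked)
pos 38 'b': at 23 (fail-walked)
pos 39 'c': at 14 (fail-walked)
pos 40 'a': at 7 (fail-walked)  ** P1@[39:40]
pos 41 'd': at 9 (fail-walked)  ** P2@[40:41]
pos 42 'b': at 18
pos 43 'a': at 19
pos 44 'd': at 9 (fail-walked)  ** P2@[43:44]
pos 45 'a': at 8 (fail-walked)
pos 46 'a': at 10
pos 47 'd': at 11  ** P2@[46:47]
pos 48 'a': at 12
pos 49 'c': at 13  ** P3@[45:49]
pos 50 'a': at 7 (fail-walked)  ** P1@[49:50]
pos 51 'd': at 9 (fail-walked)  ** P2@[50:51]
pos 52 'b': at 18
pos 53 'a': at 19
pos 54 'c': at 20
pos 55 'b': at 21  ** P5@[50:55],P6@[51:55]
pos 56 'd': at 2 (fail-walked)
pos 57 'd': at 22 (fail-walked)
pos 58 'a': at 8 (fail-walked)
pos 59 'a': at 10
pos 60 'd': at 11  ** P2@[59:60]
pos 61 'a': at 12
pos 62 'c': at 13  ** P3@[58:62]
pos 63 'a': at 7 (fail-walked)  ** P1@[62:63]
pos 64 'd': at 9 (fail-walked)  ** P2@[63:64]
pos 65 'b': at 18
pos 66 'a': at 19
pos 67 'c': at 20

Result: [[4,1],[6,2],[10,5],[10,6],[15,0],[21,1],[24,2],[27,2],[31,5],[31,6],[36,0],[40,1],[41,2],[44,2],[47,2],[49,3],[50,1],[51,2],[55,5],[55,6],[60,2],[62,3],[63,1],[64,2]]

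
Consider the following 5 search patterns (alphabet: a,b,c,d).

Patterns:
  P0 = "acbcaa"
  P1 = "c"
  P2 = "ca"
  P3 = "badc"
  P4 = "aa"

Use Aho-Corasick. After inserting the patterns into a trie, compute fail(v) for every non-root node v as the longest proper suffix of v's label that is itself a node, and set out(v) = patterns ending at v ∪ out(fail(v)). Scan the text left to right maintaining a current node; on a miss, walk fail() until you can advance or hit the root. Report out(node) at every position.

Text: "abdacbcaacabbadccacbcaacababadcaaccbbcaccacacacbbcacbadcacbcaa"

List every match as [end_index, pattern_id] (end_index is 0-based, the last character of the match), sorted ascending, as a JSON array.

Build:
Trie (insert patterns):
  0='ε' goto a→1 b→9 c→7
  1='a' goto a→13 c→2
  2='ac' goto b→3
  3='acb' goto c→4
  4='acbc' goto a→5
  5='acbca' goto a→6
  6='acbcaa' goto ·  ←P0
  7='c' goto a→8  ←P1
  8='ca' goto ·  ←P2
  9='b' goto a→10
  10='ba' goto d→11
  11='bad' goto c→12
  12='badc' goto ·  ←P3
  13='aa' goto ·  ←P4

BFS fail/out derivation:
  fail(1) 'a': from fail(0)=0 chase 'a': 0 ⇒ 0;  out=∅∪out(0)=∅
  fail(7) 'c': from fail(0)=0 chase 'c': 0 ⇒ 0;  out={1}∪out(0)={1}
  fail(9) 'b': from fail(0)=0 chase 'b': 0 ⇒ 0;  out=∅∪out(0)=∅
  fail(2) 'ac': from fail(1)=0 chase 'c': 0 ⇒ 7;  out=∅∪out(7)={1}
  fail(8) 'ca': from fail(7)=0 chase 'a': 0 ⇒ 1;  out={2}∪out(1)={2}
  fail(10) 'ba': from fail(9)=0 chase 'a': 0 ⇒ 1;  out=∅∪out(1)=∅
  fail(13) 'aa': from fail(1)=0 chase 'a': 0 ⇒ 1;  out={4}∪out(1)={4}
  fail(3) 'acb': from fail(2)=7 chase 'b': 7→0 ⇒ 9;  out=∅∪out(9)=∅
  fail(11) 'bad': from fail(10)=1 chase 'd': 1→0 ⇒ 0;  out=∅∪out(0)=∅
  fail(4) 'acbc': from fail(3)=9 chase 'c': 9→0 ⇒ 7;  out=∅∪out(7)={1}
  fail(12) 'badc': from fail(11)=0 chase 'c': 0 ⇒ 7;  out={3}∪out(7)={1,3}
  fail(5) 'acbca': from fail(4)=7 chase 'a': 7 ⇒ 8;  out=∅∪out(8)={2}
  fail(6) 'acbcaa': from fail(5)=8 chase 'a': 8→1 ⇒ 13;  out={0}∪out(13)={0,4}

Text stream:
[0] read 'a'  n0⇒n1
[1] read 'b'  n1⇒n9 ·f
[2] read 'd'  n9⇒n0 ·f
[3] read 'a'  n0⇒n1
[4] read 'c'  n1⇒n2  emit P1@[4:4]
[5] read 'b'  n2⇒n3
[6] read 'c'  n3⇒n4  emit P1@[6:6]
[7] read 'a'  n4⇒n5  emit P2@[6:7]
[8] read 'a'  n5⇒n6  emit P0@[3:8],P4@[7:8]
[9] read 'c'  n6⇒n2 ·f  emit P1@[9:9]
[10] read 'a'  n2⇒n8 ·f  emit P2@[9:10]
[11] read 'b'  n8⇒n9 ·f
[12] read 'b'  n9⇒n9 ·f
[13] read 'a'  n9⇒n10
[14] read 'd'  n10⇒n11
[15] read 'c'  n11⇒n12  emit P1@[15:15],P3@[12:15]
[16] read 'c'  n12⇒n7 ·f  emit P1@[16:16]
[17] read 'a'  n7⇒n8  emit P2@[16:17]
[18] read 'c'  n8⇒n2 ·f  emit P1@[18:18]
[19] read 'b'  n2⇒n3
[20] read 'c'  n3⇒n4  emit P1@[20:20]
[21] read 'a'  n4⇒n5  emit P2@[20:21]
[22] read 'a'  n5⇒n6  emit P0@[17:22],P4@[21:22]
[23] read 'c'  n6⇒n2 ·f  emit P1@[23:23]
[24] read 'a'  n2⇒n8 ·f  emit P2@[23:24]
[25] read 'b'  n8⇒n9 ·f
[26] read 'a'  n9⇒n10
[27] read 'b'  n10⇒n9 ·f
[28] read 'a'  n9⇒n10
[29] read 'd'  n10⇒n11
[30] read 'c'  n11⇒n12  emit P1@[30:30],P3@[27:30]
[31] read 'a'  n12⇒n8 ·f  emit P2@[30:31]
[32] read 'a'  n8⇒n13 ·f  emit P4@[31:32]
[33] read 'c'  n13⇒n2 ·f  emit P1@[33:33]
[34] read 'c'  n2⇒n7 ·f  emit P1@[34:34]
[35] read 'b'  n7⇒n9 ·f
[36] read 'b'  n9⇒n9 ·f
[37] read 'c'  n9⇒n7 ·f  emit P1@[37:37]
[38] read 'a'  n7⇒n8  emit P2@[37:38]
[39] read 'c'  n8⇒n2 ·f  emit P1@[39:39]
[40] read 'c'  n2⇒n7 ·f  emit P1@[40:40]
[41] read 'a'  n7⇒n8  emit P2@[40:41]
[42] read 'c'  n8⇒n2 ·f  emit P1@[42:42]
[43] read 'a'  n2⇒n8 ·f  emit P2@[42:43]
[44] read 'c'  n8⇒n2 ·f  emit P1@[44:44]
[45] read 'a'  n2⇒n8 ·f  emit P2@[44:45]
[46] read 'c'  n8⇒n2 ·f  emit P1@[46:46]
[47] read 'b'  n2⇒n3
[48] read 'b'  n3⇒n9 ·f
[49] read 'c'  n9⇒n7 ·f  emit P1@[49:49]
[50] read 'a'  n7⇒n8  emit P2@[49:50]
[51] read 'c'  n8⇒n2 ·f  emit P1@[51:51]
[52] read 'b'  n2⇒n3
[53] read 'a'  n3⇒n10 ·f
[54] read 'd'  n10⇒n11
[55] read 'c'  n11⇒n12  emit P1@[55:55],P3@[52:55]
[56] read 'a'  n12⇒n8 ·f  emit P2@[55:56]
[57] read 'c'  n8⇒n2 ·f  emit P1@[57:57]
[58] read 'b'  n2⇒n3
[59] read 'c'  n3⇒n4  emit P1@[59:59]
[60] read 'a'  n4⇒n5  emit P2@[59:60]
[61] read 'a'  n5⇒n6  emit P0@[56:61],P4@[60:61]

Result: [[4,1],[6,1],[7,2],[8,0],[8,4],[9,1],[10,2],[15,1],[15,3],[16,1],[17,2],[18,1],[20,1],[21,2],[22,0],[22,4],[23,1],[24,2],[30,1],[30,3],[31,2],[32,4],[33,1],[34,1],[37,1],[38,2],[39,1],[40,1],[41,2],[42,1],[43,2],[44,1],[45,2],[46,1],[49,1],[50,2],[51,1],[55,1],[55,3],[56,2],[57,1],[59,1],[60,2],[61,0],[61,4]]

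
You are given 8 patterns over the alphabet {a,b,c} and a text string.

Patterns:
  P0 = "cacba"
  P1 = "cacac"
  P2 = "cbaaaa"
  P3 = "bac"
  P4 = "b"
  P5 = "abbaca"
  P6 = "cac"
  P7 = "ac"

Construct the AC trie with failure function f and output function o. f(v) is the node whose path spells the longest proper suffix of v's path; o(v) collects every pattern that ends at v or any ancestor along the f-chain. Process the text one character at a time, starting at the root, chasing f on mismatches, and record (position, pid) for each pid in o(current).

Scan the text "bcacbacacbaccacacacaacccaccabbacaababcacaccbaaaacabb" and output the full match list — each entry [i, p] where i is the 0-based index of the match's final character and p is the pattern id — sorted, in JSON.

Build automaton:
Trie (insert patterns):
  n0 'ε': a→16 b→13 c→1
  n1 'c': a→2 b→8
  n2 'ca': c→3
  n3 'cac': a→6 b→4  [P6 ends]
  n4 'cacb': a→5
  n5 'cacba': ·  [P0 ends]
  n6 'caca': c→7
  n7 'cacac': ·  [P1 ends]
  n8 'cb': a→9
  n9 'cba': a→10
  n10 'cbaa': a→11
  n11 'cbaaa': a→12
  n12 'cbaaaa': ·  [P2 ends]
  n13 'b': a→14  [P4 ends]
  n14 'ba': c→15
  n15 'bac': ·  [P3 ends]
  n16 'a': b→17 c→22
  n17 'ab': b→18
  n18 'abb': a→19
  n19 'abba': c→20
  n20 'abbac': a→21
  n21 'abbaca': ·  [P5 ends]
  n22 'ac': ·  [P7 ends]

BFS fail/out derivation:
  fail(1) 'c': from fail(0)=0 chase 'c': 0 ⇒ 0;  out=∅∪out(0)=∅
  fail(13) 'b': from fail(0)=0 chase 'b': 0 ⇒ 0;  out={4}∪out(0)={4}
  fail(16) 'a': from fail(0)=0 chase 'a': 0 ⇒ 0;  out=∅∪out(0)=∅
  fail(2) 'ca': from fail(1)=0 chase 'a': 0 ⇒ 16;  out=∅∪out(16)=∅
  fail(8) 'cb': from fail(1)=0 chase 'b': 0 ⇒ 13;  out=∅∪out(13)={4}
  fail(14) 'ba': from fail(13)=0 chase 'a': 0 ⇒ 16;  out=∅∪out(16)=∅
  fail(17) 'ab': from fail(16)=0 chase 'b': 0 ⇒ 13;  out=∅∪out(13)={4}
  fail(22) 'ac': from fail(16)=0 chase 'c': 0 ⇒ 1;  out={7}∪out(1)={7}
  fail(3) 'cac': from fail(2)=16 chase 'c': 16 ⇒ 22;  out={6}∪out(22)={6,7}
  fail(9) 'cba': from fail(8)=13 chase 'a': 13 ⇒ 14;  out=∅∪out(14)=∅
  fail(15) 'bac': from fail(14)=16 chase 'c': 16 ⇒ 22;  out={3}∪out(22)={3,7}
  fail(18) 'abb': from fail(17)=13 chase 'b': 13→0 ⇒ 13;  out=∅∪out(13)={4}
  fail(4) 'cacb': from fail(3)=22 chase 'b': 22→1 ⇒ 8;  out=∅∪out(8)={4}
  fail(6) 'caca': from fail(3)=22 chase 'a': 22→1 ⇒ 2;  out=∅∪out(2)=∅
  fail(10) 'cbaa': from fail(9)=14 chase 'a': 14→16→0 ⇒ 16;  out=∅∪out(16)=∅
  fail(19) 'abba': from fail(18)=13 chase 'a': 13 ⇒ 14;  out=∅∪out(14)=∅
  fail(5) 'cacba': from fail(4)=8 chase 'a': 8 ⇒ 9;  out={0}∪out(9)={0}
  fail(7) 'cacac': from fail(6)=2 chase 'c': 2 ⇒ 3;  out={1}∪out(3)={1,6,7}
  fail(11) 'cbaaa': from fail(10)=16 chase 'a': 16→0 ⇒ 16;  out=∅∪out(16)=∅
  fail(20) 'abbac': from fail(19)=14 chase 'c': 14 ⇒ 15;  out=∅∪out(15)={3,7}
  fail(12) 'cbaaaa': from fail(11)=16 chase 'a': 16→0 ⇒ 16;  out={2}∪out(16)={2}
  fail(21) 'abbaca': from fail(20)=15 chase 'a': 15→22→1 ⇒ 2;  out={5}∪out(2)={5}

Text stream:
i=0 'b': node 0→13  ** P4@[0:0]
i=1 'c': node 13→1 (via fail)
i=2 'a': node 1→2
i=3 'c': node 2→3  ** P6@[1:3],P7@[2:3]
i=4 'b': node 3→4  ** P4@[4:4]
i=5 'a': node 4→5  ** P0@[1:5]
i=6 'c': node 5→15 (via fail)  ** P3@[4:6],P7@[5:6]
i=7 'a': node 15→2 (via fail)
i=8 'c': node 2→3  ** P6@[6:8],P7@[7:8]
i=9 'b': node 3→4  ** P4@[9:9]
i=10 'a': node 4→5  ** P0@[6:10]
i=11 'c': node 5→15 (via fail)  ** P3@[9:11],P7@[10:11]
i=12 'c': node 15→1 (via fail)
i=13 'a': node 1→2
i=14 'c': node 2→3  ** P6@[12:14],P7@[13:14]
i=15 'a': node 3→6
i=16 'c': node 6→7  ** P1@[12:16],P6@[14:16],P7@[15:16]
i=17 'a': node 7→6 (via fail)
i=18 'c': node 6→7  ** P1@[14:18],P6@[16:18],P7@[17:18]
i=19 'a': node 7→6 (via fail)
i=20 'a': node 6→16 (via fail)
i=21 'c': node 16→22  ** P7@[20:21]
i=22 'c': node 22→1 (via fail)
i=23 'c': node 1→1 (via fail)
i=24 'a': node 1→2
i=25 'c': node 2→3  ** P6@[23:25],P7@[24:25]
i=26 'c': node 3→1 (via fail)
i=27 'a': node 1→2
i=28 'b': node 2→17 (via fail)  ** P4@[28:28]
i=29 'b': node 17→18  ** P4@[29:29]
i=30 'a': node 18→19
i=31 'c': node 19→20  ** P3@[29:31],P7@[30:31]
i=32 'a': node 20→21  ** P5@[27:32]
i=33 'a': node 21→16 (via fail)
i=34 'b': node 16→17  ** P4@[34:34]
i=35 'a': node 17→14 (via fail)
i=36 'b': node 14→17 (via fail)  ** P4@[36:36]
i=37 'c': node 17→1 (via fail)
i=38 'a': node 1→2
i=39 'c': node 2→3  ** P6@[37:39],P7@[38:39]
i=40 'a': node 3→6
i=41 'c': node 6→7  ** P1@[37:41],P6@[39:41],P7@[40:41]
i=42 'c': node 7→1 (via fail)
i=43 'b': node 1→8  ** P4@[43:43]
i=44 'a': node 8→9
i=45 'a': node 9→10
i=46 'a': node 10→11
i=47 'a': node 11→12  ** P2@[42:47]
i=48 'c': node 12→22 (via fail)  ** P7@[47:48]
i=49 'a': node 22→2 (via fail)
i=50 'b': node 2→17 (via fail)  ** P4@[50:50]
i=51 'b': node 17→18  ** P4@[51:51]

All matches (sorted): [[0,4],[3,6],[3,7],[4,4],[5,0],[6,3],[6,7],[8,6],[8,7],[9,4],[10,0],[11,3],[11,7],[14,6],[14,7],[16,1],[16,6],[16,7],[18,1],[18,6],[18,7],[21,7],[25,6],[25,7],[28,4],[29,4],[31,3],[31,7],[32,5],[34,4],[36,4],[39,6],[39,7],[41,1],[41,6],[41,7],[43,4],[47,2],[48,7],[50,4],[51,4]]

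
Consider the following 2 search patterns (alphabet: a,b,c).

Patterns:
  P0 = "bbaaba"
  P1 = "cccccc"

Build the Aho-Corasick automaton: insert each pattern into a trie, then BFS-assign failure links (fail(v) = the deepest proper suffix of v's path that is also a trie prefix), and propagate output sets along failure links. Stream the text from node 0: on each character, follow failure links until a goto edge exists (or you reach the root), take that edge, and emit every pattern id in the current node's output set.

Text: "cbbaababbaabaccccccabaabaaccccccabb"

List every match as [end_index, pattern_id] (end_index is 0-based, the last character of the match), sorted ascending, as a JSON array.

Build automaton:
Trie nodes:
  0='ε' goto b→1 c→7
  1='b' goto b→2
  2='bb' goto a→3
  3='bba' goto a→4
  4='bbaa' goto b→5
  5='bbaab' goto a→6
  6='bbaaba' goto ·  ←P0
  7='c' goto c→8
  8='cc' goto c→9
  9='ccc' goto c→10
  10='cccc' goto c→11
  11='ccccc' goto c→12
  12='cccccc' goto ·  ←P1

BFS fail/out derivation:
  n1('b'): parent n0 fail=0; on 'b' 0 → fail=0;  out ∅∪∅=∅
  n7('c'): parent n0 fail=0; on 'c' 0 → fail=0;  out ∅∪∅=∅
  n2('bb'): parent n1 fail=0; on 'b' 0 → fail=1;  out ∅∪∅=∅
  n8('cc'): parent n7 fail=0; on 'c' 0 → fail=7;  out ∅∪∅=∅
  n3('bba'): parent n2 fail=1; on 'a' 1→0 → fail=0;  out ∅∪∅=∅
  n9('ccc'): parent n8 fail=7; on 'c' 7 → fail=8;  out ∅∪∅=∅
  n4('bbaa'): parent n3 fail=0; on 'a' 0 → fail=0;  out ∅∪∅=∅
  n10('cccc'): parent n9 fail=8; on 'c' 8 → fail=9;  out ∅∪∅=∅
  n5('bbaab'): parent n4 fail=0; on 'b' 0 → fail=1;  out ∅∪∅=∅
  n11('ccccc'): parent n10 fail=9; on 'c' 9 → fail=10;  out ∅∪∅=∅
  n6('bbaaba'): parent n5 fail=1; on 'a' 1→0 → fail=0;  out {0}∪∅={0}
  n12('cccccc'): parent n11 fail=10; on 'c' 10 → fail=11;  out {1}∪∅={1}

Text stream:
pos 0 'c': at 7
pos 1 'b': at 1 (fail-walked)
pos 2 'b': at 2
pos 3 'a': at 3
pos 4 'a': at 4
pos 5 'b': at 5
pos 6 'a': at 6  → match P0@[1:6]
pos 7 'b': at 1 (fail-walked)
pos 8 'b': at 2
pos 9 'a': at 3
pos 10 'a': at 4
pos 11 'b': at 5
pos 12 'a': at 6  → match P0@[7:12]
pos 13 'c': at 7 (fail-walked)
pos 14 'c': at 8
pos 15 'c': at 9
pos 16 'c': at 10
pos 17 'c': at 11
pos 18 'c': at 12  → match P1@[13:18]
pos 19 'a': at 0 (fail-walked)
pos 20 'b': at 1
pos 21 'a': at 0 (fail-walked)
pos 22 'a': at 0
pos 23 'b': at 1
pos 24 'a': at 0 (fail-walked)
pos 25 'a': at 0
pos 26 'c': at 7
pos 27 'c': at 8
pos 28 'c': at 9
pos 29 'c': at 10
pos 30 'c': at 11
pos 31 'c': at 12  → match P1@[26:31]
pos 32 'a': at 0 (fail-walked)
pos 33 'b': at 1
pos 34 'b': at 2

Matches: [[6,0],[12,0],[18,1],[31,1]]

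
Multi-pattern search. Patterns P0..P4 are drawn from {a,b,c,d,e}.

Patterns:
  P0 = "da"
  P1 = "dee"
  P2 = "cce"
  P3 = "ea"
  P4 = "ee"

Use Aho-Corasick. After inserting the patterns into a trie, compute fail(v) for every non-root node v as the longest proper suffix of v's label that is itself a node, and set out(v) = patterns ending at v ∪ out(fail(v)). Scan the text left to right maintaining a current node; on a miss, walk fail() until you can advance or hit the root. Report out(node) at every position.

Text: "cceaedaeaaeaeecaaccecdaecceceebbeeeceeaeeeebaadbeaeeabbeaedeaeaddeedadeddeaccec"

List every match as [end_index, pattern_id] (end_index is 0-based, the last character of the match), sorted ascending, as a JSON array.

Build:
Trie (insert patterns):
  n0 'ε': c→5 d→1 e→8
  n1 'd': a→2 e→3
  n2 'da': ·  ←P0
  n3 'de': e→4
  n4 'dee': ·  ←P1
  n5 'c': c→6
  n6 'cc': e→7
  n7 'cce': ·  ←P2
  n8 'e': a→9 e→10
  n9 'ea': ·  ←P3
  n10 'ee': ·  ←P4

BFS fail/out derivation:
  fail(1) 'd': from fail(0)=0 chase 'd': 0 ⇒ 0;  out=∅∪out(0)=∅
  fail(5) 'c': from fail(0)=0 chase 'c': 0 ⇒ 0;  out=∅∪out(0)=∅
  fail(8) 'e': from fail(0)=0 chase 'e': 0 ⇒ 0;  out=∅∪out(0)=∅
  fail(2) 'da': from fail(1)=0 chase 'a': 0 ⇒ 0;  out={0}∪out(0)={0}
  fail(3) 'de': from fail(1)=0 chase 'e': 0 ⇒ 8;  out=∅∪out(8)=∅
  fail(6) 'cc': from fail(5)=0 chase 'c': 0 ⇒ 5;  out=∅∪out(5)=∅
  fail(9) 'ea': from fail(8)=0 chase 'a': 0 ⇒ 0;  out={3}∪out(0)={3}
  fail(10) 'ee': from fail(8)=0 chase 'e': 0 ⇒ 8;  out={4}∪out(8)={4}
  fail(4) 'dee': from fail(3)=8 chase 'e': 8 ⇒ 10;  out={1}∪out(10)={1,4}
  fail(7) 'cce': from fail(6)=5 chase 'e': 5→0 ⇒ 8;  out={2}∪out(8)={2}

Run:
[0] read 'c'  n0⇒n5
[1] read 'c'  n5⇒n6
[2] read 'e'  n6⇒n7  → match P2@[0:2]
[3] read 'a'  n7⇒n9 (fail-walked)  → match P3@[2:3]
[4] read 'e'  n9⇒n8 (fail-walked)
[5] read 'd'  n8⇒n1 (fail-walked)
[6] read 'a'  n1⇒n2  → match P0@[5:6]
[7] read 'e'  n2⇒n8 (fail-walked)
[8] read 'a'  n8⇒n9  → match P3@[7:8]
[9] read 'a'  n9⇒n0 (fail-walked)
[10] read 'e'  n0⇒n8
[11] read 'a'  n8⇒n9  → match P3@[10:11]
[12] read 'e'  n9⇒n8 (fail-walked)
[13] read 'e'  n8⇒n10  → match P4@[12:13]
[14] read 'c'  n10⇒n5 (fail-walked)
[15] read 'a'  n5⇒n0 (fail-walked)
[16] read 'a'  n0⇒n0
[17] read 'c'  n0⇒n5
[18] read 'c'  n5⇒n6
[19] read 'e'  n6⇒n7  → match P2@[17:19]
[20] read 'c'  n7⇒n5 (fail-walked)
[21] read 'd'  n5⇒n1 (fail-walked)
[22] read 'a'  n1⇒n2  → match P0@[21:22]
[23] read 'e'  n2⇒n8 (fail-walked)
[24] read 'c'  n8⇒n5 (fail-walked)
[25] read 'c'  n5⇒n6
[26] read 'e'  n6⇒n7  → match P2@[24:26]
[27] read 'c'  n7⇒n5 (fail-walked)
[28] read 'e'  n5⇒n8 (fail-walked)
[29] read 'e'  n8⇒n10  → match P4@[28:29]
[30] read 'b'  n10⇒n0 (fail-walked)
[31] read 'b'  n0⇒n0
[32] read 'e'  n0⇒n8
[33] read 'e'  n8⇒n10  → match P4@[32:33]
[34] read 'e'  n10⇒n10 (fail-walked)  → match P4@[33:34]
[35] read 'c'  n10⇒n5 (fail-walked)
[36] read 'e'  n5⇒n8 (fail-walked)
[37] read 'e'  n8⇒n10  → match P4@[36:37]
[38] read 'a'  n10⇒n9 (fail-walked)  → match P3@[37:38]
[39] read 'e'  n9⇒n8 (fail-walked)
[40] read 'e'  n8⇒n10  → match P4@[39:40]
[41] read 'e'  n10⇒n10 (fail-walked)  → match P4@[40:41]
[42] read 'e'  n10⇒n10 (fail-walked)  → match P4@[41:42]
[43] read 'b'  n10⇒n0 (fail-walked)
[44] read 'a'  n0⇒n0
[45] read 'a'  n0⇒n0
[46] read 'd'  n0⇒n1
[47] read 'b'  n1⇒n0 (fail-walked)
[48] read 'e'  n0⇒n8
[49] read 'a'  n8⇒n9  → match P3@[48:49]
[50] read 'e'  n9⇒n8 (fail-walked)
[51] read 'e'  n8⇒n10  → match P4@[50:51]
[52] read 'a'  n10⇒n9 (fail-walked)  → match P3@[51:52]
[53] read 'b'  n9⇒n0 (fail-walked)
[54] read 'b'  n0⇒n0
[55] read 'e'  n0⇒n8
[56] read 'a'  n8⇒n9  → match P3@[55:56]
[57] read 'e'  n9⇒n8 (fail-walked)
[58] read 'd'  n8⇒n1 (fail-walked)
[59] read 'e'  n1⇒n3
[60] read 'a'  n3⇒n9 (fail-walked)  → match P3@[59:60]
[61] read 'e'  n9⇒n8 (fail-walked)
[62] read 'a'  n8⇒n9  → match P3@[61:62]
[63] read 'd'  n9⇒n1 (fail-walked)
[64] read 'd'  n1⇒n1 (fail-walked)
[65] read 'e'  n1⇒n3
[66] read 'e'  n3⇒n4  → match P1@[64:66],P4@[65:66]
[67] read 'd'  n4⇒n1 (fail-walked)
[68] read 'a'  n1⇒n2  → match P0@[67:68]
[69] read 'd'  n2⇒n1 (fail-walked)
[70] read 'e'  n1⇒n3
[71] read 'd'  n3⇒n1 (fail-walked)
[72] read 'd'  n1⇒n1 (fail-walked)
[73] read 'e'  n1⇒n3
[74] read 'a'  n3⇒n9 (fail-walked)  → match P3@[73:74]
[75] read 'c'  n9⇒n5 (fail-walked)
[76] read 'c'  n5⇒n6
[77] read 'e'  n6⇒n7  → match P2@[75:77]
[78] read 'c'  n7⇒n5 (fail-walked)

Matches: [[2,2],[3,3],[6,0],[8,3],[11,3],[13,4],[19,2],[22,0],[26,2],[29,4],[33,4],[34,4],[37,4],[38,3],[40,4],[41,4],[42,4],[49,3],[51,4],[52,3],[56,3],[60,3],[62,3],[66,1],[66,4],[68,0],[74,3],[77,2]]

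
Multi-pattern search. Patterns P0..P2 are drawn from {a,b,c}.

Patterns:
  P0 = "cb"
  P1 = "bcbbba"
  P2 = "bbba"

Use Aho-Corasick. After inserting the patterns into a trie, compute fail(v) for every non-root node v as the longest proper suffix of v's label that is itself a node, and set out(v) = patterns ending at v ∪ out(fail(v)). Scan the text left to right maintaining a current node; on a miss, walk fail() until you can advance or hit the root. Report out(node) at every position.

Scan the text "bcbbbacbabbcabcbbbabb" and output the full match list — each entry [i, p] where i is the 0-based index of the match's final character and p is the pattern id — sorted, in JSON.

Build:
Trie nodes:
  0='ε' goto b→3 c→1
  1='c' goto b→2
  2='cb' goto ·  [P0 ends]
  3='b' goto b→9 c→4
  4='bc' goto b→5
  5='bcb' goto b→6
  6='bcbb' goto b→7
  7='bcbbb' goto a→8
  8='bcbbba' goto ·  [P1 ends]
  9='bb' goto b→10
  10='bbb' goto a→11
  11='bbba' goto ·  [P2 ends]

Failure links (BFS by depth):
  fail(1) 'c': from fail(0)=0 chase 'c': 0 ⇒ 0;  out=∅∪out(0)=∅
  fail(3) 'b': from fail(0)=0 chase 'b': 0 ⇒ 0;  out=∅∪out(0)=∅
  fail(2) 'cb': from fail(1)=0 chase 'b': 0 ⇒ 3;  out={0}∪out(3)={0}
  fail(4) 'bc': from fail(3)=0 chase 'c': 0 ⇒ 1;  out=∅∪out(1)=∅
  fail(9) 'bb': from fail(3)=0 chase 'b': 0 ⇒ 3;  out=∅∪out(3)=∅
  fail(5) 'bcb': from fail(4)=1 chase 'b': 1 ⇒ 2;  out=∅∪out(2)={0}
  fail(10) 'bbb': from fail(9)=3 chase 'b': 3 ⇒ 9;  out=∅∪out(9)=∅
  fail(6) 'bcbb': from fail(5)=2 chase 'b': 2→3 ⇒ 9;  out=∅∪out(9)=∅
  fail(11) 'bbba': from fail(10)=9 chase 'a': 9→3→0 ⇒ 0;  out={2}∪out(0)={2}
  fail(7) 'bcbbb': from fail(6)=9 chase 'b': 9 ⇒ 10;  out=∅∪out(10)=∅
  fail(8) 'bcbbba': from fail(7)=10 chase 'a': 10 ⇒ 11;  out={1}∪out(11)={1,2}

Run:
[0] read 'b'  n0⇒n3
[1] read 'c'  n3⇒n4
[2] read 'b'  n4⇒n5  ** P0@[1:2]
[3] read 'b'  n5⇒n6
[4] read 'b'  n6⇒n7
[5] read 'a'  n7⇒n8  ** P1@[0:5],P2@[2:5]
[6] read 'c'  n8⇒n1 (via fail)
[7] read 'b'  n1⇒n2  ** P0@[6:7]
[8] read 'a'  n2⇒n0 (via fail)
[9] read 'b'  n0⇒n3
[10] read 'b'  n3⇒n9
[11] read 'c'  n9⇒n4 (via fail)
[12] read 'a'  n4⇒n0 (via fail)
[13] read 'b'  n0⇒n3
[14] read 'c'  n3⇒n4
[15] read 'b'  n4⇒n5  ** P0@[14:15]
[16] read 'b'  n5⇒n6
[17] read 'b'  n6⇒n7
[18] read 'a'  n7⇒n8  ** P1@[13:18],P2@[15:18]
[19] read 'b'  n8⇒n3 (via fail)
[20] read 'b'  n3⇒n9

Matches: [[2,0],[5,1],[5,2],[7,0],[15,0],[18,1],[18,2]]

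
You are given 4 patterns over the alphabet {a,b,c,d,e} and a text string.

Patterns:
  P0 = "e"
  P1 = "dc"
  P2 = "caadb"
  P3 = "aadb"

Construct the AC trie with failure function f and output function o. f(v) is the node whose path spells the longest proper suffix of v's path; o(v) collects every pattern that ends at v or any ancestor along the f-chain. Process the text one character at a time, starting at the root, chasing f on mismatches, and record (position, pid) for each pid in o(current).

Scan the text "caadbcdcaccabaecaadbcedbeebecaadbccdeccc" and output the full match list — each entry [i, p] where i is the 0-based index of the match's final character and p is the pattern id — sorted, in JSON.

Build automaton:
Trie nodes:
  n0 'ε': a→9 c→4 d→2 e→1
  n1 'e': ·  [P0 ends]
  n2 'd': c→3
  n3 'dc': ·  [P1 ends]
  n4 'c': a→5
  n5 'ca': a→6
  n6 'caa': d→7
  n7 'caad': b→8
  n8 'caadb': ·  [P2 ends]
  n9 'a': a→10
  n10 'aa': d→11
  n11 'aad': b→12
  n12 'aadb': ·  [P3 ends]

BFS fail/out derivation:
  n1('e'): parent n0 fail=0; on 'e' 0 → fail=0;  out {0}∪∅={0}
  n2('d'): parent n0 fail=0; on 'd' 0 → fail=0;  out ∅∪∅=∅
  n4('c'): parent n0 fail=0; on 'c' 0 → fail=0;  out ∅∪∅=∅
  n9('a'): parent n0 fail=0; on 'a' 0 → fail=0;  out ∅∪∅=∅
  n3('dc'): parent n2 fail=0; on 'c' 0 → fail=4;  out {1}∪∅={1}
  n5('ca'): parent n4 fail=0; on 'a' 0 → fail=9;  out ∅∪∅=∅
  n10('aa'): parent n9 fail=0; on 'a' 0 → fail=9;  out ∅∪∅=∅
  n6('caa'): parent n5 fail=9; on 'a' 9 → fail=10;  out ∅∪∅=∅
  n11('aad'): parent n10 fail=9; on 'd' 9→0 → fail=2;  out ∅∪∅=∅
  n7('caad'): parent n6 fail=10; on 'd' 10 → fail=11;  out ∅∪∅=∅
  n12('aadb'): parent n11 fail=2; on 'b' 2→0 → fail=0;  out {3}∪∅={3}
  n8('caadb'): parent n7 fail=11; on 'b' 11 → fail=12;  out {2}∪{3}={2,3}

Run:
i=0 'c': node 0→4
i=1 'a': node 4→5
i=2 'a': node 5→6
i=3 'd': node 6→7
i=4 'b': node 7→8  ** P2@[0:4],P3@[1:4]
i=5 'c': node 8→4 (fail-walked)
i=6 'd': node 4→2 (fail-walked)
i=7 'c': node 2→3  ** P1@[6:7]
i=8 'a': node 3→5 (fail-walked)
i=9 'c': node 5→4 (fail-walked)
i=10 'c': node 4→4 (fail-walked)
i=11 'a': node 4→5
i=12 'b': node 5→0 (fail-walked)
i=13 'a': node 0→9
i=14 'e': node 9→1 (fail-walked)  ** P0@[14:14]
i=15 'c': node 1→4 (fail-walked)
i=16 'a': node 4→5
i=17 'a': node 5→6
i=18 'd': node 6→7
i=19 'b': node 7→8  ** P2@[15:19],P3@[16:19]
i=20 'c': node 8→4 (fail-walked)
i=21 'e': node 4→1 (fail-walked)  ** P0@[21:21]
i=22 'd': node 1→2 (fail-walked)
i=23 'b': node 2→0 (fail-walked)
i=24 'e': node 0→1  ** P0@[24:24]
i=25 'e': node 1→1 (fail-walked)  ** P0@[25:25]
i=26 'b': node 1→0 (fail-walked)
i=27 'e': node 0→1  ** P0@[27:27]
i=28 'c': node 1→4 (fail-walked)
i=29 'a': node 4→5
i=30 'a': node 5→6
i=31 'd': node 6→7
i=32 'b': node 7→8  ** P2@[28:32],P3@[29:32]
i=33 'c': node 8→4 (fail-walked)
i=34 'c': node 4→4 (fail-walked)
i=35 'd': node 4→2 (fail-walked)
i=36 'e': node 2→1 (fail-walked)  ** P0@[36:36]
i=37 'c': node 1→4 (fail-walked)
i=38 'c': node 4→4 (fail-walked)
i=39 'c': node 4→4 (fail-walked)

Matches: [[4,2],[4,3],[7,1],[14,0],[19,2],[19,3],[21,0],[24,0],[25,0],[27,0],[32,2],[32,3],[36,0]]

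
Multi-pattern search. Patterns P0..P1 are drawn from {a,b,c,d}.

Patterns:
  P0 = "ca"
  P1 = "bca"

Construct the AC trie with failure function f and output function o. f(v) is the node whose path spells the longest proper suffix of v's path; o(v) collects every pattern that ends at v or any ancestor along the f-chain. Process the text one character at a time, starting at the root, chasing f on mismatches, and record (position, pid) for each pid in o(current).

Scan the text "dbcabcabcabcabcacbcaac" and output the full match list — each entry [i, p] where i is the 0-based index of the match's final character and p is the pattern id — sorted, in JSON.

Construct AC machine:
Trie (insert patterns):
  n0 'ε': b→3 c→1
  n1 'c': a→2
  n2 'ca': ·  ←P0
  n3 'b': c→4
  n4 'bc': a→5
  n5 'bca': ·  ←P1

Failure links (BFS by depth):
  fail(1) 'c': from fail(0)=0 chase 'c': 0 ⇒ 0;  out=∅∪out(0)=∅
  fail(3) 'b': from fail(0)=0 chase 'b': 0 ⇒ 0;  out=∅∪out(0)=∅
  fail(2) 'ca': from fail(1)=0 chase 'a': 0 ⇒ 0;  out={0}∪out(0)={0}
  fail(4) 'bc': from fail(3)=0 chase 'c': 0 ⇒ 1;  out=∅∪out(1)=∅
  fail(5) 'bca': from fail(4)=1 chase 'a': 1 ⇒ 2;  out={1}∪out(2)={0,1}

Text stream:
[0] read 'd'  n0⇒n0
[1] read 'b'  n0⇒n3
[2] read 'c'  n3⇒n4
[3] read 'a'  n4⇒n5  emit P0@[2:3],P1@[1:3]
[4] read 'b'  n5⇒n3 ·f
[5] read 'c'  n3⇒n4
[6] read 'a'  n4⇒n5  emit P0@[5:6],P1@[4:6]
[7] read 'b'  n5⇒n3 ·f
[8] read 'c'  n3⇒n4
[9] read 'a'  n4⇒n5  emit P0@[8:9],P1@[7:9]
[10] read 'b'  n5⇒n3 ·f
[11] read 'c'  n3⇒n4
[12] read 'a'  n4⇒n5  emit P0@[11:12],P1@[10:12]
[13] read 'b'  n5⇒n3 ·f
[14] read 'c'  n3⇒n4
[15] read 'a'  n4⇒n5  emit P0@[14:15],P1@[13:15]
[16] read 'c'  n5⇒n1 ·f
[17] read 'b'  n1⇒n3 ·f
[18] read 'c'  n3⇒n4
[19] read 'a'  n4⇒n5  emit P0@[18:19],P1@[17:19]
[20] read 'a'  n5⇒n0 ·f
[21] read 'c'  n0⇒n1

All matches (sorted): [[3,0],[3,1],[6,0],[6,1],[9,0],[9,1],[12,0],[12,1],[15,0],[15,1],[19,0],[19,1]]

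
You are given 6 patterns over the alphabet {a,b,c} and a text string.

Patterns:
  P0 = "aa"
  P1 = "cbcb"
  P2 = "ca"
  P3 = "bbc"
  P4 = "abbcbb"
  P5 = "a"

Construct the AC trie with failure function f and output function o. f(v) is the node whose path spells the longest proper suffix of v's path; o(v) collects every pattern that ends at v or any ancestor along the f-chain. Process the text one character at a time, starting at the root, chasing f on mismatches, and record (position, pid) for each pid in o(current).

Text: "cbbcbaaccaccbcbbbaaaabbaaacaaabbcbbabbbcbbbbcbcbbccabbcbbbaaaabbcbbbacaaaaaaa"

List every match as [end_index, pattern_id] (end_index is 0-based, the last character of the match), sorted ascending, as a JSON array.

Build:
Trie nodes:
  n0 'ε': a→1 b→8 c→3
  n1 'a': a→2 b→11  ←P5
  n2 'aa': ·  ←P0
  n3 'c': a→7 b→4
  n4 'cb': c→5
  n5 'cbc': b→6
  n6 'cbcb': ·  ←P1
  n7 'ca': ·  ←P2
  n8 'b': b→9
  n9 'bb': c→10
  n10 'bbc': ·  ←P3
  n11 'ab': b→12
  n12 'abb': c→13
  n13 'abbc': b→14
  n14 'abbcb': b→15
  n15 'abbcbb': ·  ←P4

Failure links (BFS by depth):
  n1('a'): parent n0 fail=0; on 'a' 0 → fail=0;  out {5}∪∅={5}
  n3('c'): parent n0 fail=0; on 'c' 0 → fail=0;  out ∅∪∅=∅
  n8('b'): parent n0 fail=0; on 'b' 0 → fail=0;  out ∅∪∅=∅
  n2('aa'): parent n1 fail=0; on 'a' 0 → fail=1;  out {0}∪{5}={0,5}
  n4('cb'): parent n3 fail=0; on 'b' 0 → fail=8;  out ∅∪∅=∅
  n7('ca'): parent n3 fail=0; on 'a' 0 → fail=1;  out {2}∪{5}={2,5}
  n9('bb'): parent n8 fail=0; on 'b' 0 → fail=8;  out ∅∪∅=∅
  n11('ab'): parent n1 fail=0; on 'b' 0 → fail=8;  out ∅∪∅=∅
  n5('cbc'): parent n4 fail=8; on 'c' 8→0 → fail=3;  out ∅∪∅=∅
  n10('bbc'): parent n9 fail=8; on 'c' 8→0 → fail=3;  out {3}∪∅={3}
  n12('abb'): parent n11 fail=8; on 'b' 8 → fail=9;  out ∅∪∅=∅
  n6('cbcb'): parent n5 fail=3; on 'b' 3 → fail=4;  out {1}∪∅={1}
  n13('abbc'): parent n12 fail=9; on 'c' 9 → fail=10;  out ∅∪{3}={3}
  n14('abbcb'): parent n13 fail=10; on 'b' 10→3 → fail=4;  out ∅∪∅=∅
  n15('abbcbb'): parent n14 fail=4; on 'b' 4→8 → fail=9;  out {4}∪∅={4}

Text stream:
[0] read 'c'  n0⇒n3
[1] read 'b'  n3⇒n4
[2] read 'b'  n4⇒n9 (fail-walked)
[3] read 'c'  n9⇒n10  ** P3@[1:3]
[4] read 'b'  n10⇒n4 (fail-walked)
[5] read 'a'  n4⇒n1 (fail-walked)  ** P5@[5:5]
[6] read 'a'  n1⇒n2  ** P0@[5:6],P5@[6:6]
[7] read 'c'  n2⇒n3 (fail-walked)
[8] read 'c'  n3⇒n3 (fail-walked)
[9] read 'a'  n3⇒n7  ** P2@[8:9],P5@[9:9]
[10] read 'c'  n7⇒n3 (fail-walked)
[11] read 'c'  n3⇒n3 (fail-walked)
[12] read 'b'  n3⇒n4
[13] read 'c'  n4⇒n5
[14] read 'b'  n5⇒n6  ** P1@[11:14]
[15] read 'b'  n6⇒n9 (fail-walked)
[16] read 'b'  n9⇒n9 (fail-walked)
[17] read 'a'  n9⇒n1 (fail-walked)  ** P5@[17:17]
[18] read 'a'  n1⇒n2  ** P0@[17:18],P5@[18:18]
[19] read 'a'  n2⇒n2 (fail-walked)  ** P0@[18:19],P5@[19:19]
[20] read 'a'  n2⇒n2 (fail-walked)  ** P0@[19:20],P5@[20:20]
[21] read 'b'  n2⇒n11 (fail-walked)
[22] read 'b'  n11⇒n12
[23] read 'a'  n12⇒n1 (fail-walked)  ** P5@[23:23]
[24] read 'a'  n1⇒n2  ** P0@[23:24],P5@[24:24]
[25] read 'a'  n2⇒n2 (fail-walked)  ** P0@[24:25],P5@[25:25]
[26] read 'c'  n2⇒n3 (fail-walked)
[27] read 'a'  n3⇒n7  ** P2@[26:27],P5@[27:27]
[28] read 'a'  n7⇒n2 (fail-walked)  ** P0@[27:28],P5@[28:28]
[29] read 'a'  n2⇒n2 (fail-walked)  ** P0@[28:29],P5@[29:29]
[30] read 'b'  n2⇒n11 (fail-walked)
[31] read 'b'  n11⇒n12
[32] read 'c'  n12⇒n13  ** P3@[30:32]
[33] read 'b'  n13⇒n14
[34] read 'b'  n14⇒n15  ** P4@[29:34]
[35] read 'a'  n15⇒n1 (fail-walked)  ** P5@[35:35]
[36] read 'b'  n1⇒n11
[37] read 'b'  n11⇒n12
[38] read 'b'  n12⇒n9 (fail-walked)
[39] read 'c'  n9⇒n10  ** P3@[37:39]
[40] read 'b'  n10⇒n4 (fail-walked)
[41] read 'b'  n4⇒n9 (fail-walked)
[42] read 'b'  n9⇒n9 (fail-walked)
[43] read 'b'  n9⇒n9 (fail-walked)
[44] read 'c'  n9⇒n10  ** P3@[42:44]
[45] read 'b'  n10⇒n4 (fail-walked)
[46] read 'c'  n4⇒n5
[47] read 'b'  n5⇒n6  ** P1@[44:47]
[48] read 'b'  n6⇒n9 (fail-walked)
[49] read 'c'  n9⇒n10  ** P3@[47:49]
[50] read 'c'  n10⇒n3 (fail-walked)
[51] read 'a'  n3⇒n7  ** P2@[50:51],P5@[51:51]
[52] read 'b'  n7⇒n11 (fail-walked)
[53] read 'b'  n11⇒n12
[54] read 'c'  n12⇒n13  ** P3@[52:54]
[55] read 'b'  n13⇒n14
[56] read 'b'  n14⇒n15  ** P4@[51:56]
[57] read 'b'  n15⇒n9 (fail-walked)
[58] read 'a'  n9⇒n1 (fail-walked)  ** P5@[58:58]
[59] read 'a'  n1⇒n2  ** P0@[58:59],P5@[59:59]
[60] read 'a'  n2⇒n2 (fail-walked)  ** P0@[59:60],P5@[60:60]
[61] read 'a'  n2⇒n2 (fail-walked)  ** P0@[60:61],P5@[61:61]
[62] read 'b'  n2⇒n11 (fail-walked)
[63] read 'b'  n11⇒n12
[64] read 'c'  n12⇒n13  ** P3@[62:64]
[65] read 'b'  n13⇒n14
[66] read 'b'  n14⇒n15  ** P4@[61:66]
[67] read 'b'  n15⇒n9 (fail-walked)
[68] read 'a'  n9⇒n1 (fail-walked)  ** P5@[68:68]
[69] read 'c'  n1⇒n3 (fail-walked)
[70] read 'a'  n3⇒n7  ** P2@[69:70],P5@[70:70]
[71] read 'a'  n7⇒n2 (fail-walked)  ** P0@[70:71],P5@[71:71]
[72] read 'a'  n2⇒n2 (fail-walked)  ** P0@[71:72],P5@[72:72]
[73] read 'a'  n2⇒n2 (fail-walked)  ** P0@[72:73],P5@[73:73]
[74] read 'a'  n2⇒n2 (fail-walked)  ** P0@[73:74],P5@[74:74]
[75] read 'a'  n2⇒n2 (fail-walked)  ** P0@[74:75],P5@[75:75]
[76] read 'a'  n2⇒n2 (fail-walked)  ** P0@[75:76],P5@[76:76]

Result: [[3,3],[5,5],[6,0],[6,5],[9,2],[9,5],[14,1],[17,5],[18,0],[18,5],[19,0],[19,5],[20,0],[20,5],[23,5],[24,0],[24,5],[25,0],[25,5],[27,2],[27,5],[28,0],[28,5],[29,0],[29,5],[32,3],[34,4],[35,5],[39,3],[44,3],[47,1],[49,3],[51,2],[51,5],[54,3],[56,4],[58,5],[59,0],[59,5],[60,0],[60,5],[61,0],[61,5],[64,3],[66,4],[68,5],[70,2],[70,5],[71,0],[71,5],[72,0],[72,5],[73,0],[73,5],[74,0],[74,5],[75,0],[75,5],[76,0],[76,5]]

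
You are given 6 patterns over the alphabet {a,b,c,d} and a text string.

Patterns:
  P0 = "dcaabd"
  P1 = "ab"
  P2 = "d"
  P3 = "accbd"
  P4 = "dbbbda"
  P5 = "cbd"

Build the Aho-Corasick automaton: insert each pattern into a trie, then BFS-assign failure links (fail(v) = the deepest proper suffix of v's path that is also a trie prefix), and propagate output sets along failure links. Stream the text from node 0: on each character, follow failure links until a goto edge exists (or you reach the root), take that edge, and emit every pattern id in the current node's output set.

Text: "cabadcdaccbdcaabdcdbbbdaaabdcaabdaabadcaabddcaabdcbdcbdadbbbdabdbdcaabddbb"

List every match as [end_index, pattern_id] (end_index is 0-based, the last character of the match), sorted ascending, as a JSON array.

Build automaton:
Trie (insert patterns):
  0='ε' goto a→7 c→18 d→1
  1='d' goto b→13 c→2  [P2 ends]
  2='dc' goto a→3
  3='dca' goto a→4
  4='dcaa' goto b→5
  5='dcaab' goto d→6
  6='dcaabd' goto ·  [P0 ends]
  7='a' goto b→8 c→9
  8='ab' goto ·  [P1 ends]
  9='ac' goto c→10
  10='acc' goto b→11
  11='accb' goto d→12
  12='accbd' goto ·  [P3 ends]
  13='db' goto b→14
  14='dbb' goto b→15
  15='dbbb' goto d→16
  16='dbbbd' goto a→17
  17='dbbbda' goto ·  [P4 ends]
  18='c' goto b→19
  19='cb' goto d→20
  20='cbd' goto ·  [P5 ends]

BFS fail/out derivation:
  fail(1) 'd': from fail(0)=0 chase 'd': 0 ⇒ 0;  out={2}∪out(0)={2}
  fail(7) 'a': from fail(0)=0 chase 'a': 0 ⇒ 0;  out=∅∪out(0)=∅
  fail(18) 'c': from fail(0)=0 chase 'c': 0 ⇒ 0;  out=∅∪out(0)=∅
  fail(2) 'dc': from fail(1)=0 chase 'c': 0 ⇒ 18;  out=∅∪out(18)=∅
  fail(8) 'ab': from fail(7)=0 chase 'b': 0 ⇒ 0;  out={1}∪out(0)={1}
  fail(9) 'ac': from fail(7)=0 chase 'c': 0 ⇒ 18;  out=∅∪out(18)=∅
  fail(13) 'db': from fail(1)=0 chase 'b': 0 ⇒ 0;  out=∅∪out(0)=∅
  fail(19) 'cb': from fail(18)=0 chase 'b': 0 ⇒ 0;  out=∅∪out(0)=∅
  fail(3) 'dca': from fail(2)=18 chase 'a': 18→0 ⇒ 7;  out=∅∪out(7)=∅
  fail(10) 'acc': from fail(9)=18 chase 'c': 18→0 ⇒ 18;  out=∅∪out(18)=∅
  fail(14) 'dbb': from fail(13)=0 chase 'b': 0 ⇒ 0;  out=∅∪out(0)=∅
  fail(20) 'cbd': from fail(19)=0 chase 'd': 0 ⇒ 1;  out={5}∪out(1)={2,5}
  fail(4) 'dcaa': from fail(3)=7 chase 'a': 7→0 ⇒ 7;  out=∅∪out(7)=∅
  fail(11) 'accb': from fail(10)=18 chase 'b': 18 ⇒ 19;  out=∅∪out(19)=∅
  fail(15) 'dbbb': from fail(14)=0 chase 'b': 0 ⇒ 0;  out=∅∪out(0)=∅
  fail(5) 'dcaab': from fail(4)=7 chase 'b': 7 ⇒ 8;  out=∅∪out(8)={1}
  fail(12) 'accbd': from fail(11)=19 chase 'd': 19 ⇒ 20;  out={3}∪out(20)={2,3,5}
  fail(16) 'dbbbd': from fail(15)=0 chase 'd': 0 ⇒ 1;  out=∅∪out(1)={2}
  fail(6) 'dcaabd': from fail(5)=8 chase 'd': 8→0 ⇒ 1;  out={0}∪out(1)={0,2}
  fail(17) 'dbbbda': from fail(16)=1 chase 'a': 1→0 ⇒ 7;  out={4}∪out(7)={4}

Text stream:
pos 0 'c': at 18
pos 1 'a': at 7 ·f
pos 2 'b': at 8  ** P1@[1:2]
pos 3 'a': at 7 ·f
pos 4 'd': at 1 ·f  ** P2@[4:4]
pos 5 'c': at 2
pos 6 'd': at 1 ·f  ** P2@[6:6]
pos 7 'a': at 7 ·f
pos 8 'c': at 9
pos 9 'c': at 10
pos 10 'b': at 11
pos 11 'd': at 12  ** P2@[11:11],P3@[7:11],P5@[9:11]
pos 12 'c': at 2 ·f
pos 13 'a': at 3
pos 14 'a': at 4
pos 15 'b': at 5  ** P1@[14:15]
pos 16 'd': at 6  ** P0@[11:16],P2@[16:16]
pos 17 'c': at 2 ·f
pos 18 'd': at 1 ·f  ** P2@[18:18]
pos 19 'b': at 13
pos 20 'b': at 14
pos 21 'b': at 15
pos 22 'd': at 16  ** P2@[22:22]
pos 23 'a': at 17  ** P4@[18:23]
pos 24 'a': at 7 ·f
pos 25 'a': at 7 ·f
pos 26 'b': at 8  ** P1@[25:26]
pos 27 'd': at 1 ·f  ** P2@[27:27]
pos 28 'c': at 2
pos 29 'a': at 3
pos 30 'a': at 4
pos 31 'b': at 5  ** P1@[30:31]
pos 32 'd': at 6  ** P0@[27:32],P2@[32:32]
pos 33 'a': at 7 ·f
pos 34 'a': at 7 ·f
pos 35 'b': at 8  ** P1@[34:35]
pos 36 'a': at 7 ·f
pos 37 'd': at 1 ·f  ** P2@[37:37]
pos 38 'c': at 2
pos 39 'a': at 3
pos 40 'a': at 4
pos 41 'b': at 5  ** P1@[40:41]
pos 42 'd': at 6  ** P0@[37:42],P2@[42:42]
pos 43 'd': at 1 ·f  ** P2@[43:43]
pos 44 'c': at 2
pos 45 'a': at 3
pos 46 'a': at 4
pos 47 'b': at 5  ** P1@[46:47]
pos 48 'd': at 6  ** P0@[43:48],P2@[48:48]
pos 49 'c': at 2 ·f
pos 50 'b': at 19 ·f
pos 51 'd': at 20  ** P2@[51:51],P5@[49:51]
pos 52 'c': at 2 ·f
pos 53 'b': at 19 ·f
pos 54 'd': at 20  ** P2@[54:54],P5@[52:54]
pos 55 'a': at 7 ·f
pos 56 'd': at 1 ·f  ** P2@[56:56]
pos 57 'b': at 13
pos 58 'b': at 14
pos 59 'b': at 15
pos 60 'd': at 16  ** P2@[60:60]
pos 61 'a': at 17  ** P4@[56:61]
pos 62 'b': at 8 ·f  ** P1@[61:62]
pos 63 'd': at 1 ·f  ** P2@[63:63]
pos 64 'b': at 13
pos 65 'd': at 1 ·f  ** P2@[65:65]
pos 66 'c': at 2
pos 67 'a': at 3
pos 68 'a': at 4
pos 69 'b': at 5  ** P1@[68:69]
pos 70 'd': at 6  ** P0@[65:70],P2@[70:70]
pos 71 'd': at 1 ·f  ** P2@[71:71]
pos 72 'b': at 13
pos 73 'b': at 14

All matches (sorted): [[2,1],[4,2],[6,2],[11,2],[11,3],[11,5],[15,1],[16,0],[16,2],[18,2],[22,2],[23,4],[26,1],[27,2],[31,1],[32,0],[32,2],[35,1],[37,2],[41,1],[42,0],[42,2],[43,2],[47,1],[48,0],[48,2],[51,2],[51,5],[54,2],[54,5],[56,2],[60,2],[61,4],[62,1],[63,2],[65,2],[69,1],[70,0],[70,2],[71,2]]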